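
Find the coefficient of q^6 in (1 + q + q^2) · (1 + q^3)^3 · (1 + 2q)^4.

211

(1 + q + q^2) has coefficients 1,1,1 for degrees 0…2.
(1 + q^3)^3 has coefficients 1,0,0,3,0,0,3 for degrees 0…6.
Finally multiplying by (1 + 2q)^4, the product of all factors after the first has coefficients 1,8,24,35,40,72,99 for degrees 0…6.
[q^6] = 1·99 + 1·72 + 1·40 = 211.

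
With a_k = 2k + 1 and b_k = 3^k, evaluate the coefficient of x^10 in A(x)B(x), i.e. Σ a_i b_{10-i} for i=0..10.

This is [x^10] in the product of the two ordinary generating functions.
Σ = 1·59049 + 3·19683 + 5·6561 + 7·2187 + 9·729 + 11·243 + 13·81 + 15·27 + 17·9 + 19·3 + 21·1 = 177135.

177135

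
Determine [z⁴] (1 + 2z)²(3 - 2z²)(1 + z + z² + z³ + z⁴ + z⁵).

9

(1 + 2z)² has coefficients 1,4,4 for degrees 0…2.
(3 - 2z²) has coefficients 3,0,-2,0,0 for degrees 0…4.
Finally multiplying by (1 + z + z² + z³ + z⁴ + z⁵), the product of all factors after the first has coefficients 3,3,1,1,1 for degrees 0…4.
[z⁴] = 1·1 + 4·1 + 4·1 = 9.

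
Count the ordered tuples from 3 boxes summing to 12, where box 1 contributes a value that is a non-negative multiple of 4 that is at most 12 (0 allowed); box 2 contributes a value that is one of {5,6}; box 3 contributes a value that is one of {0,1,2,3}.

The generating function for the choices is (1 + y⁴ + y⁸ + y¹²)·(y⁵ + y⁶)·(1 + y + y² + y³); the count is [y¹²].
(1 + y⁴ + y⁸ + y¹²) has coefficients 1,0,0,0,1,0,0,0,1,0,0,0,1 for degrees 0…12.
(y⁵ + y⁶) has coefficients 0,0,0,0,0,1,1,0,0,0,0,0,0 for degrees 0…12.
Finally multiplying by (1 + y + y² + y³), the product of all factors after the first has coefficients 0,0,0,0,0,1,2,2,2,1,0,0,0 for degrees 0…12.
[y¹²] = 1·0 + 1·2 + 1·0 + 1·0 = 2.

2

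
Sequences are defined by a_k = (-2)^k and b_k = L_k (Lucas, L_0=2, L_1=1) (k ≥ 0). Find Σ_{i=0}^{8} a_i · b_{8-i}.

Write out a_i and b_{8-i} for i = 0,…,8 and sum the products.
Σ = 1·47 − 2·29 + 4·18 − 8·11 + 16·7 − 32·4 + 64·3 − 128·1 + 256·2 = 533.

533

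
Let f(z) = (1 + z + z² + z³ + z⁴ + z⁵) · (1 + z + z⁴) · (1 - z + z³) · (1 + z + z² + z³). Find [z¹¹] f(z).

(1 + z + z² + z³ + z⁴ + z⁵) has coefficients 1,1,1,1,1,1 for degrees 0…5.
(1 + z + z⁴) has coefficients 1,1,0,0,1,0,0,0,0,0,0,0 for degrees 0…11.
Multiplying by (1 - z + z³) gives running coefficients 1,0,-1,1,2,-1,0,1,0,0,0,0 for degrees 0…11.
Finally multiplying by (1 + z + z² + z³), the product of all factors after the first has coefficients 1,1,0,1,2,1,2,2,0,1,1,0 for degrees 0…11.
[z¹¹] = 1·0 + 1·1 + 1·1 + 1·0 + 1·2 + 1·2 = 6.

6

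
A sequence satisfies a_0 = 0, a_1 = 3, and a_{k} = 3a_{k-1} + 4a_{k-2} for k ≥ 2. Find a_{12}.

The ordinary generating function has denominator 1 - 3y - 4y^2.
Iterating the recurrence: a_0,…,a_{12} = 0, 3, 9, 39, 153, 615, 2457, 9831, 39321, 157287, 629145, 2516583, 10066329.

10066329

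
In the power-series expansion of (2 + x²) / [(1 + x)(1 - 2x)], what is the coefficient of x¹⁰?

The denominator gives the recurrence a_n = a_(n−1) + 2a_(n−2) for n ≥ 3; the numerator fixes a_0 = 2, a_1 = 2, a_2 = 7.
Iterating: 2, 2, 7, 11, 25, 47, 97, 191, 385, 767, 1537, so a_10 = 1537.

1537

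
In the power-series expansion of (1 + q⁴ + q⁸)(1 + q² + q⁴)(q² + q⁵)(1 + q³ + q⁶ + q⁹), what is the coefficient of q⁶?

2

(1 + q⁴ + q⁸) has coefficients 1,0,0,0,1,0,0 for degrees 0…6.
(1 + q² + q⁴) has coefficients 1,0,1,0,1,0,0 for degrees 0…6.
Multiplying by (q² + q⁵) gives running coefficients 0,0,1,0,1,1,1 for degrees 0…6.
Finally multiplying by (1 + q³ + q⁶ + q⁹), the product of all factors after the first has coefficients 0,0,1,0,1,2,1 for degrees 0…6.
[q⁶] = 1·1 + 1·1 = 2.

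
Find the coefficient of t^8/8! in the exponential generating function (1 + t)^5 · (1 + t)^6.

The EGF product rule gives c_8 = Σ_{k_1+k_2=8} C(8; k_1,k_2) · ∏ g_i(k_i), where (1+t)^5 gives the falling factorial (5)_k; (1+t)^6 gives the falling factorial (6)_k.
g_1(k) for k = 0…8: 1, 5, 20, 60, 120, 120, 0, 0, 0.
g_2(k) for k = 0…8: 1, 6, 30, 120, 360, 720, 720, 0, 0.
c_8 = Σ_k C(8,k)·g_1(k)·g_2(8−k) = 28·20·720 + 56·60·720 + 70·120·360 + 56·120·120 = 403200 + 2419200 + 3024000 + 806400 = 6652800.

6652800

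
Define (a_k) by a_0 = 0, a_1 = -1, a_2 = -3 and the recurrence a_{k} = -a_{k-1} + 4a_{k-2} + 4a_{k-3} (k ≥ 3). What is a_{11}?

-1

The ordinary generating function has denominator 1 + y - 4y^2 - 4y^3.
Iterating the recurrence: a_0,…,a_{11} = 0, -1, -3, -1, -15, -1, -63, -1, -255, -1, -1023, -1.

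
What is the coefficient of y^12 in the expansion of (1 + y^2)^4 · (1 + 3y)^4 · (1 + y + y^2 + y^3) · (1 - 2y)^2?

3363

(1 + y^2)^4 has coefficients 1,0,4,0,6,0,4,0,1 for degrees 0…8.
(1 + 3y)^4 has coefficients 1,12,54,108,81,0,0,0,0,0,0,0,0 for degrees 0…12.
Multiplying by (1 + y + y^2 + y^3) gives running coefficients 1,13,67,175,255,243,189,81,0,0,0,0,0 for degrees 0…12.
Finally multiplying by (1 - 2y)^2, the product of all factors after the first has coefficients 1,9,19,-41,-177,-77,237,297,432,324,0,0,0 for degrees 0…12.
[y^12] = 1·0 + 4·0 + 6·432 + 4·237 + 1·(-177) = 3363.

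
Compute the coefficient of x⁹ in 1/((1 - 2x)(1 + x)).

Partial fractions give a closed form: a_n = (2/3)·2^n + (1/3)·(-1)^n.
At n = 9: a_9 = 341.

341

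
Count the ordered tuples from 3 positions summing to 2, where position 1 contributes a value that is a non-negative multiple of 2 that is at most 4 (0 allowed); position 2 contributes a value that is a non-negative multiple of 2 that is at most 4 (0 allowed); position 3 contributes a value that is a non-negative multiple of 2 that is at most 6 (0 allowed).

3

The generating function for the choices is (1 + z^2 + z^4)·(1 + z^2 + z^4)·(1 + z^2 + z^4 + z^6); the count is [z^2].
(1 + z^2 + z^4) has coefficients 1,0,1 for degrees 0…2.
(1 + z^2 + z^4) has coefficients 1,0,1 for degrees 0…2.
Finally multiplying by (1 + z^2 + z^4 + z^6), the product of all factors after the first has coefficients 1,0,2 for degrees 0…2.
[z^2] = 1·2 + 1·1 = 3.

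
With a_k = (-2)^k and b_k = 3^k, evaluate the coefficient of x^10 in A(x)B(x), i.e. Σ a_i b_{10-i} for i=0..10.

35839

This is [x^10] in the product of the two ordinary generating functions.
Σ = 1·59049 − 2·19683 + 4·6561 − 8·2187 + 16·729 − 32·243 + 64·81 − 128·27 + 256·9 − 512·3 + 1024·1 = 35839.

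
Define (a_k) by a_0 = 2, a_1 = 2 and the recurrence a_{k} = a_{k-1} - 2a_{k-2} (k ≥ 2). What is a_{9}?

-22

The ordinary generating function has denominator 1 - t + 2t^2.
Iterating the recurrence: a_0,…,a_{9} = 2, 2, -2, -6, -2, 10, 14, -6, -34, -22.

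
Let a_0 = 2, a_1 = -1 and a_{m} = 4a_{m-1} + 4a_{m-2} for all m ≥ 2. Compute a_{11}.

The ordinary generating function has denominator 1 - 4t - 4t^2.
Iterating the recurrence: a_0,…,a_{11} = 2, -1, 4, 12, 64, 304, 1472, 7104, 34304, 165632, 799744, 3861504.

3861504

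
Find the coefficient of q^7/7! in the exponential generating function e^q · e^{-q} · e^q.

1

The EGF product rule gives c_7 = Σ_{k_1+k_2+k_3=7} C(7; k_1,k_2,k_3) · ∏ g_i(k_i), where e^q gives (1)^k; e^{-q} gives (-1)^k; e^q gives (1)^k.
g_1(k) for k = 0…7: 1, 1, 1, 1, 1, 1, 1, 1.
g_2(k) for k = 0…7: 1, -1, 1, -1, 1, -1, 1, -1.
g_3(k) for k = 0…7: 1, 1, 1, 1, 1, 1, 1, 1.
First combine the last two factors: h(k) = Σ_j C(k,j)·g_2(j)·g_3(k−j) for k = 0…7: 1, 0, 0, 0, 0, 0, 0, 0.
c_7 = Σ_k C(7,k)·g_1(k)·h(7−k) = 1·1·1 = 1.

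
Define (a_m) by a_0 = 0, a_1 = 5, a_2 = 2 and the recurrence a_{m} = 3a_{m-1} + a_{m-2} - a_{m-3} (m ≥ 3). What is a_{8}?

The ordinary generating function has denominator 1 - 3x - x^2 + x^3.
Iterating the recurrence: a_0,…,a_{8} = 0, 5, 2, 11, 30, 99, 316, 1017, 3268.

3268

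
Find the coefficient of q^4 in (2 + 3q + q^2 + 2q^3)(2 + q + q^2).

(2 + 3q + q^2 + 2q^3) has coefficients 2,3,1,2 for degrees 0…3.
(2 + q + q^2) has coefficients 2,1,1,0,0 for degrees 0…4.
[q^4] = 2·0 + 3·0 + 1·1 + 2·1 = 3.

3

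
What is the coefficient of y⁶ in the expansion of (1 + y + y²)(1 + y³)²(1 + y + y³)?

5

(1 + y + y²) has coefficients 1,1,1 for degrees 0…2.
(1 + y³)² has coefficients 1,0,0,2,0,0,1 for degrees 0…6.
Finally multiplying by (1 + y + y³), the product of all factors after the first has coefficients 1,1,0,3,2,0,3 for degrees 0…6.
[y⁶] = 1·3 + 1·0 + 1·2 = 5.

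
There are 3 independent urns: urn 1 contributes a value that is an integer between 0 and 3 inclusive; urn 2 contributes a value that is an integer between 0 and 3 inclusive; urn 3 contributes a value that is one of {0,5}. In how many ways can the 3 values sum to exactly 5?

The generating function for the choices is (1 + z + z^2 + z^3)·(1 + z + z^2 + z^3)·(1 + z^5); the count is [z^5].
(1 + z + z^2 + z^3) has coefficients 1,1,1,1 for degrees 0…3.
(1 + z + z^2 + z^3) has coefficients 1,1,1,1,0,0 for degrees 0…5.
Finally multiplying by (1 + z^5), the product of all factors after the first has coefficients 1,1,1,1,0,1 for degrees 0…5.
[z^5] = 1·1 + 1·0 + 1·1 + 1·1 = 3.

3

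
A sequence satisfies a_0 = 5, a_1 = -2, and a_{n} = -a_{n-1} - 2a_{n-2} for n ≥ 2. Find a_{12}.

-140

The ordinary generating function has denominator 1 + q + 2q^2.
Iterating the recurrence: a_0,…,a_{12} = 5, -2, -8, 12, 4, -28, 20, 36, -76, 4, 148, -156, -140.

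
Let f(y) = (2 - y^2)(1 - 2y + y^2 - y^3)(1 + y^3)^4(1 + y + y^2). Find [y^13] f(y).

4

(2 - y^2) has coefficients 2,0,-1 for degrees 0…2.
(1 - 2y + y^2 - y^3) has coefficients 1,-2,1,-1,0,0,0,0,0,0,0,0,0,0 for degrees 0…13.
Multiplying by (1 + y^3)^4 gives running coefficients 1,-2,1,3,-8,4,2,-12,6,-2,-8,4,-3,-2 for degrees 0…13.
Finally multiplying by (1 + y + y^2), the product of all factors after the first has coefficients 1,-1,0,2,-4,-1,-2,-6,-4,-8,-4,-6,-7,-1 for degrees 0…13.
[y^13] = 2·(-1) − 1·(-6) = 4.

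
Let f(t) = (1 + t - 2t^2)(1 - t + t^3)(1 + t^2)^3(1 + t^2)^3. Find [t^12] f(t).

(1 + t - 2t^2) has coefficients 1,1,-2 for degrees 0…2.
(1 - t + t^3) has coefficients 1,-1,0,1,0,0,0,0,0,0,0,0,0 for degrees 0…12.
Multiplying by (1 + t^2)^3 gives running coefficients 1,-1,3,-2,3,0,1,2,0,1,0,0,0 for degrees 0…12.
Finally multiplying by (1 + t^2)^3, the product of all factors after the first has coefficients 1,-1,6,-5,15,-9,20,-5,15,5,6,9,1 for degrees 0…12.
[t^12] = 1·1 + 1·9 − 2·6 = -2.

-2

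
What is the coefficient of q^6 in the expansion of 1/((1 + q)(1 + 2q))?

Partial fractions give a closed form: a_n = (-1)·(-1)^n + (2)·(-2)^n.
At n = 6: a_6 = 127.

127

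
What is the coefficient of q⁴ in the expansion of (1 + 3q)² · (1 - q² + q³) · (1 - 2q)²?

(1 + 3q)² has coefficients 1,6,9 for degrees 0…2.
(1 - q² + q³) has coefficients 1,0,-1,1,0 for degrees 0…4.
Finally multiplying by (1 - 2q)², the product of all factors after the first has coefficients 1,-4,3,5,-8 for degrees 0…4.
[q⁴] = 1·(-8) + 6·5 + 9·3 = 49.

49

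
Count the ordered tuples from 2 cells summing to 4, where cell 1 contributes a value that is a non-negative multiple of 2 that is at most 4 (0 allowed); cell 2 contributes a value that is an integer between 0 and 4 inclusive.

The generating function for the choices is (1 + q² + q⁴)·(1 + q + q² + q³ + q⁴); the count is [q⁴].
(1 + q² + q⁴) has coefficients 1,0,1,0,1 for degrees 0…4.
(1 + q + q² + q³ + q⁴) has coefficients 1,1,1,1,1 for degrees 0…4.
[q⁴] = 1·1 + 1·1 + 1·1 = 3.

3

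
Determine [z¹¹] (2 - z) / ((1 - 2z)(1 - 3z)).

879591

Partial fractions give a closed form: a_n = (-3)·2^n + (5)·3^n.
At n = 11: a_11 = 879591.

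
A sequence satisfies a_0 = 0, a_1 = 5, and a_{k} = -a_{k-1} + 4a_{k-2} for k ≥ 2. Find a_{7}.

905

The ordinary generating function has denominator 1 + t - 4t^2.
Iterating the recurrence: a_0,…,a_{7} = 0, 5, -5, 25, -45, 145, -325, 905.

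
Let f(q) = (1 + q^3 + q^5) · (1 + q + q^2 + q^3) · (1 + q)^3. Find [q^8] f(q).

(1 + q^3 + q^5) has coefficients 1,0,0,1,0,1 for degrees 0…5.
(1 + q + q^2 + q^3) has coefficients 1,1,1,1,0,0,0,0,0 for degrees 0…8.
Finally multiplying by (1 + q)^3, the product of all factors after the first has coefficients 1,4,7,8,7,4,1,0,0 for degrees 0…8.
[q^8] = 1·0 + 1·4 + 1·8 = 12.

12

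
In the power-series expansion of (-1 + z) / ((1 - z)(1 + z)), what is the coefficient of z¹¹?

Partial fractions give a closed form: a_n = (-1)·(-1)^n.
At n = 11: a_11 = 1.

1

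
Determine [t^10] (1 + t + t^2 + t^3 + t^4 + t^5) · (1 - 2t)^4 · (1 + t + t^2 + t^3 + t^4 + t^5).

9

(1 + t + t^2 + t^3 + t^4 + t^5) has coefficients 1,1,1,1,1,1 for degrees 0…5.
(1 - 2t)^4 has coefficients 1,-8,24,-32,16,0,0,0,0,0,0 for degrees 0…10.
Finally multiplying by (1 + t + t^2 + t^3 + t^4 + t^5), the product of all factors after the first has coefficients 1,-7,17,-15,1,1,0,8,-16,16,0 for degrees 0…10.
[t^10] = 1·0 + 1·16 + 1·(-16) + 1·8 + 1·0 + 1·1 = 9.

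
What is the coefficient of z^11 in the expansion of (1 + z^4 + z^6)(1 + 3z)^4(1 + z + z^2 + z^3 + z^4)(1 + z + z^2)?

1373

(1 + z^4 + z^6) has coefficients 1,0,0,0,1,0,1 for degrees 0…6.
(1 + 3z)^4 has coefficients 1,12,54,108,81,0,0,0,0,0,0,0 for degrees 0…11.
Multiplying by (1 + z + z^2 + z^3 + z^4) gives running coefficients 1,13,67,175,256,255,243,189,81,0,0,0 for degrees 0…11.
Finally multiplying by (1 + z + z^2), the product of all factors after the first has coefficients 1,14,81,255,498,686,754,687,513,270,81,0 for degrees 0…11.
[z^11] = 1·0 + 1·687 + 1·686 = 1373.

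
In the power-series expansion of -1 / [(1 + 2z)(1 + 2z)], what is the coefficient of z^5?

192

The denominator gives the recurrence a_n = −4a_(n−1) − 4a_(n−2) for n ≥ 2; the numerator fixes a_0 = -1, a_1 = 4.
Iterating: -1, 4, -12, 32, -80, 192, so a_5 = 192.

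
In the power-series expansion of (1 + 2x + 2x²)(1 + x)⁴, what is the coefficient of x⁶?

2

(1 + 2x + 2x²) has coefficients 1,2,2 for degrees 0…2.
(1 + x)⁴ has coefficients 1,4,6,4,1,0,0 for degrees 0…6.
[x⁶] = 1·0 + 2·0 + 2·1 = 2.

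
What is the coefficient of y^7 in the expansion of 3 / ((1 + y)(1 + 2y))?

The denominator gives the recurrence a_n = −3a_(n−1) − 2a_(n−2) for n ≥ 2; the numerator fixes a_0 = 3, a_1 = -9.
Iterating: 3, -9, 21, -45, 93, -189, 381, -765, so a_7 = -765.

-765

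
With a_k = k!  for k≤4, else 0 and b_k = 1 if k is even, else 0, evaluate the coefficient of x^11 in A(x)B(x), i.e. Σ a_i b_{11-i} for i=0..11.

This is [x^11] in the product of the two ordinary generating functions.
Σ = 1·0 + 1·1 + 2·0 + 6·1 + 24·0 + 0·1 + 0·0 + 0·1 + 0·0 + 0·1 + 0·0 + 0·1 = 7.

7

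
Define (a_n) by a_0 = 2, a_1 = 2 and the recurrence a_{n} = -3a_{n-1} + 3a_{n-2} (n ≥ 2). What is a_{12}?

-803358

The ordinary generating function has denominator 1 + 3z - 3z^2.
Iterating the recurrence: a_0,…,a_{12} = 2, 2, 0, 6, -18, 72, -270, 1026, -3888, 14742, -55890, 211896, -803358.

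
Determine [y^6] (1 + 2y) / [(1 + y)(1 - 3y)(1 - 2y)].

Partial fractions give a closed form: a_n = (-1/12)·(-1)^n + (15/4)·3^n + (-8/3)·2^n.
At n = 6: a_6 = 2563.

2563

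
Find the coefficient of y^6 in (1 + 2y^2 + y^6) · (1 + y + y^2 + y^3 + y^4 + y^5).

3

(1 + 2y^2 + y^6) has coefficients 1,0,2,0,0,0,1 for degrees 0…6.
(1 + y + y^2 + y^3 + y^4 + y^5) has coefficients 1,1,1,1,1,1,0 for degrees 0…6.
[y^6] = 1·0 + 2·1 + 1·1 = 3.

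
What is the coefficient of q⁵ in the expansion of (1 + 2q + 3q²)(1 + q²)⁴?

12

(1 + 2q + 3q²) has coefficients 1,2,3 for degrees 0…2.
(1 + q²)⁴ has coefficients 1,0,4,0,6,0 for degrees 0…5.
[q⁵] = 1·0 + 2·6 + 3·0 = 12.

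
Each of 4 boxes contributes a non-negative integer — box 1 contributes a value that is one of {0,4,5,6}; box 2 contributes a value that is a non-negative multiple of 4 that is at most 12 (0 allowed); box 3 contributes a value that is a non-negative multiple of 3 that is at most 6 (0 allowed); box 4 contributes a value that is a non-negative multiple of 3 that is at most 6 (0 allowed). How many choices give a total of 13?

7

The generating function for the choices is (1 + z^4 + z^5 + z^6)·(1 + z^4 + z^8 + z^12)·(1 + z^3 + z^6)·(1 + z^3 + z^6); the count is [z^13].
(1 + z^4 + z^5 + z^6) has coefficients 1,0,0,0,1,1,1 for degrees 0…6.
(1 + z^4 + z^8 + z^12) has coefficients 1,0,0,0,1,0,0,0,1,0,0,0,1,0 for degrees 0…13.
Multiplying by (1 + z^3 + z^6) gives running coefficients 1,0,0,1,1,0,1,1,1,0,1,1,1,0 for degrees 0…13.
Finally multiplying by (1 + z^3 + z^6), the product of all factors after the first has coefficients 1,0,0,2,1,0,3,2,1,2,3,2,2,2 for degrees 0…13.
[z^13] = 1·2 + 1·2 + 1·1 + 1·2 = 7.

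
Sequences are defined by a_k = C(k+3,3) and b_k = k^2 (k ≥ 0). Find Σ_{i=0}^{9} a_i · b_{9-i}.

Write out a_i and b_{9-i} for i = 0,…,9 and sum the products.
Σ = 1·81 + 4·64 + 10·49 + 20·36 + 35·25 + 56·16 + 84·9 + 120·4 + 165·1 + 220·0 = 4719.

4719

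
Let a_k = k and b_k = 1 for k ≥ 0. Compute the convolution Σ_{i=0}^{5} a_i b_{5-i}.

15

Write out a_i and b_{5-i} for i = 0,…,5 and sum the products.
Σ = 0·1 + 1·1 + 2·1 + 3·1 + 4·1 + 5·1 = 15.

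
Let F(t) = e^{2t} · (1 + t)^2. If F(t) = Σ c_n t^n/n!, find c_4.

The EGF product rule gives c_4 = Σ_{k_1+k_2=4} C(4; k_1,k_2) · ∏ g_i(k_i), where e^{2t} gives (2)^k; (1+t)^2 gives the falling factorial (2)_k.
g_1(k) for k = 0…4: 1, 2, 4, 8, 16.
g_2(k) for k = 0…4: 1, 2, 2, 0, 0.
c_4 = Σ_k C(4,k)·g_1(k)·g_2(4−k) = 6·4·2 + 4·8·2 + 1·16·1 = 48 + 64 + 16 = 128.

128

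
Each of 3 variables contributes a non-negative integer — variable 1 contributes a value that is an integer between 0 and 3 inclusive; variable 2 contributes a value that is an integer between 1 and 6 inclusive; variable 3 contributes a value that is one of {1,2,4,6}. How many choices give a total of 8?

13

The generating function for the choices is (1 + q + q^2 + q^3)·(q + q^2 + q^3 + q^4 + q^5 + q^6)·(q + q^2 + q^4 + q^6); the count is [q^8].
(1 + q + q^2 + q^3) has coefficients 1,1,1,1 for degrees 0…3.
(q + q^2 + q^3 + q^4 + q^5 + q^6) has coefficients 0,1,1,1,1,1,1,0,0 for degrees 0…8.
Finally multiplying by (q + q^2 + q^4 + q^6), the product of all factors after the first has coefficients 0,0,1,2,2,3,3,4,3 for degrees 0…8.
[q^8] = 1·3 + 1·4 + 1·3 + 1·3 = 13.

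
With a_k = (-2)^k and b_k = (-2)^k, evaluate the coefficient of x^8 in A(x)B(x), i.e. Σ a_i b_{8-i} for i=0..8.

2304

This is [x^8] in the product of the two ordinary generating functions.
Σ = 1·256 − 2·(-128) + 4·64 − 8·(-32) + 16·16 − 32·(-8) + 64·4 − 128·(-2) + 256·1 = 2304.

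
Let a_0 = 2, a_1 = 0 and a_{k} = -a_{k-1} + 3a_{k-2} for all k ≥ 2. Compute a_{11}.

-6954

The ordinary generating function has denominator 1 + t - 3t^2.
Iterating the recurrence: a_0,…,a_{11} = 2, 0, 6, -6, 24, -42, 114, -240, 582, -1302, 3048, -6954.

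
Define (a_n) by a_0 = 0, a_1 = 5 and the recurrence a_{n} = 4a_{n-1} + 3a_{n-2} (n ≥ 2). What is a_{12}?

The ordinary generating function has denominator 1 - 4q - 3q^2.
Iterating the recurrence: a_0,…,a_{12} = 0, 5, 20, 95, 440, 2045, 9500, 44135, 205040, 952565, 4425380, 20559215, 95513000.

95513000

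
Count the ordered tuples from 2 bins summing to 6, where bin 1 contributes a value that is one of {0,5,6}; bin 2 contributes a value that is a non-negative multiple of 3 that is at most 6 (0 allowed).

The generating function for the choices is (1 + z⁵ + z⁶)·(1 + z³ + z⁶); the count is [z⁶].
(1 + z⁵ + z⁶) has coefficients 1,0,0,0,0,1,1 for degrees 0…6.
(1 + z³ + z⁶) has coefficients 1,0,0,1,0,0,1 for degrees 0…6.
[z⁶] = 1·1 + 1·0 + 1·1 = 2.

2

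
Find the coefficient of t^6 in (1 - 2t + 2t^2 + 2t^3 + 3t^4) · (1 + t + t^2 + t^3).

5

(1 - 2t + 2t^2 + 2t^3 + 3t^4) has coefficients 1,-2,2,2,3 for degrees 0…4.
(1 + t + t^2 + t^3) has coefficients 1,1,1,1,0,0,0 for degrees 0…6.
[t^6] = 1·0 − 2·0 + 2·0 + 2·1 + 3·1 = 5.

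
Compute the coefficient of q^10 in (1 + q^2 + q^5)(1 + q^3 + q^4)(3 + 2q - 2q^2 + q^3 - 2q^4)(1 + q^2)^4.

31

(1 + q^2 + q^5) has coefficients 1,0,1,0,0,1 for degrees 0…5.
(1 + q^3 + q^4) has coefficients 1,0,0,1,1,0,0,0,0,0,0 for degrees 0…10.
Multiplying by (3 + 2q - 2q^2 + q^3 - 2q^4) gives running coefficients 3,2,-2,4,3,0,-1,-1,-2,0,0 for degrees 0…10.
Finally multiplying by (1 + q^2)^4, the product of all factors after the first has coefficients 3,2,10,12,13,28,11,31,7,14,-4 for degrees 0…10.
[q^10] = 1·(-4) + 1·7 + 1·28 = 31.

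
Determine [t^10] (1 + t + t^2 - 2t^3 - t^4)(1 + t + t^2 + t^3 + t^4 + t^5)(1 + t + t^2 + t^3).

-6

(1 + t + t^2 - 2t^3 - t^4) has coefficients 1,1,1,-2,-1 for degrees 0…4.
(1 + t + t^2 + t^3 + t^4 + t^5) has coefficients 1,1,1,1,1,1,0,0,0,0,0 for degrees 0…10.
Finally multiplying by (1 + t + t^2 + t^3), the product of all factors after the first has coefficients 1,2,3,4,4,4,3,2,1,0,0 for degrees 0…10.
[t^10] = 1·0 + 1·0 + 1·1 − 2·2 − 1·3 = -6.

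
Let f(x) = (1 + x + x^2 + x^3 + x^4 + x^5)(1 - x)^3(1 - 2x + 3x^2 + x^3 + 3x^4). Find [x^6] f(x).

(1 + x + x^2 + x^3 + x^4 + x^5) has coefficients 1,1,1,1,1,1 for degrees 0…5.
(1 - x)^3 has coefficients 1,-3,3,-1,0,0,0 for degrees 0…6.
Finally multiplying by (1 - 2x + 3x^2 + x^3 + 3x^4), the product of all factors after the first has coefficients 1,-5,12,-15,11,-9,8 for degrees 0…6.
[x^6] = 1·8 + 1·(-9) + 1·11 + 1·(-15) + 1·12 + 1·(-5) = 2.

2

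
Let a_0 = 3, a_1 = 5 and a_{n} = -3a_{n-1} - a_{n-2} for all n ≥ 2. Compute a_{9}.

15881

The ordinary generating function has denominator 1 + 3z + z^2.
Iterating the recurrence: a_0,…,a_{9} = 3, 5, -18, 49, -129, 338, -885, 2317, -6066, 15881.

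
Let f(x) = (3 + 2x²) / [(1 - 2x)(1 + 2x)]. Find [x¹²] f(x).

14336

The denominator gives the recurrence a_n = 4a_(n−2) for n ≥ 3; the numerator fixes a_0 = 3, a_1 = 0, a_2 = 14.
Iterating: 3, 0, 14, 0, 56, 0, 224, 0, 896, 0, 3584, 0, 14336, so a_12 = 14336.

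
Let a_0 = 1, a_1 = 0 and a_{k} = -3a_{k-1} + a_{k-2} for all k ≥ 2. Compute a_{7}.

-360

The ordinary generating function has denominator 1 + 3z - z^2.
Iterating the recurrence: a_0,…,a_{7} = 1, 0, 1, -3, 10, -33, 109, -360.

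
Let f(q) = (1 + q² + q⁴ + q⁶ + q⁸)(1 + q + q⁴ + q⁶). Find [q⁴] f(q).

(1 + q² + q⁴ + q⁶ + q⁸) has coefficients 1,0,1,0,1 for degrees 0…4.
(1 + q + q⁴ + q⁶) has coefficients 1,1,0,0,1 for degrees 0…4.
[q⁴] = 1·1 + 1·0 + 1·1 = 2.

2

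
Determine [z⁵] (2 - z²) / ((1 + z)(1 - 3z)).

344

The denominator gives the recurrence a_n = 2a_(n−1) + 3a_(n−2) for n ≥ 3; the numerator fixes a_0 = 2, a_1 = 4, a_2 = 13.
Iterating: 2, 4, 13, 38, 115, 344, so a_5 = 344.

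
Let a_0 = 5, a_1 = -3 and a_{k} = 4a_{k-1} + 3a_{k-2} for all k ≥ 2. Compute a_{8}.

9381

The ordinary generating function has denominator 1 - 4q - 3q^2.
Iterating the recurrence: a_0,…,a_{8} = 5, -3, 3, 3, 21, 93, 435, 2019, 9381.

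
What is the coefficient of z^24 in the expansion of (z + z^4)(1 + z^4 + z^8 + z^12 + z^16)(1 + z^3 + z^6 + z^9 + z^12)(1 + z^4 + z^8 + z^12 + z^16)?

11

(z + z^4) has coefficients 0,1,0,0,1 for degrees 0…4.
(1 + z^4 + z^8 + z^12 + z^16) has coefficients 1,0,0,0,1,0,0,0,1,0,0,0,1,0,0,0,1,0,0,0,0,0,0,0,0 for degrees 0…24.
Multiplying by (1 + z^3 + z^6 + z^9 + z^12) gives running coefficients 1,0,0,1,1,0,1,1,1,1,1,1,2,1,1,1,2,1,1,1,1,1,1,0,1 for degrees 0…24.
Finally multiplying by (1 + z^4 + z^8 + z^12 + z^16), the product of all factors after the first has coefficients 1,0,0,1,2,0,1,2,3,1,2,3,5,2,3,4,7,3,4,5,7,4,5,4,7 for degrees 0…24.
[z^24] = 1·4 + 1·7 = 11.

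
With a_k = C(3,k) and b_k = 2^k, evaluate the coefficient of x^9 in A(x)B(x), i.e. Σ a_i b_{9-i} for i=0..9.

1728

Write out a_i and b_{9-i} for i = 0,…,9 and sum the products.
Σ = 1·512 + 3·256 + 3·128 + 1·64 + 0·32 + 0·16 + 0·8 + 0·4 + 0·2 + 0·1 = 1728.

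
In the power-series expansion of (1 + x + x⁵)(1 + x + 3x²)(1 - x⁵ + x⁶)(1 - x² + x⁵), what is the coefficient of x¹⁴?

5

(1 + x + x⁵) has coefficients 1,1,0,0,0,1 for degrees 0…5.
(1 + x + 3x²) has coefficients 1,1,3,0,0,0,0,0,0,0,0,0,0,0,0 for degrees 0…14.
Multiplying by (1 - x⁵ + x⁶) gives running coefficients 1,1,3,0,0,-1,0,-2,3,0,0,0,0,0,0 for degrees 0…14.
Finally multiplying by (1 - x² + x⁵), the product of all factors after the first has coefficients 1,1,2,-1,-3,0,1,2,3,2,-4,0,-2,3,0 for degrees 0…14.
[x¹⁴] = 1·0 + 1·3 + 1·2 = 5.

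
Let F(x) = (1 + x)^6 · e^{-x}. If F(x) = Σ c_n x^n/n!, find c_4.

The EGF product rule gives c_4 = Σ_{k_1+k_2=4} C(4; k_1,k_2) · ∏ g_i(k_i), where (1+x)^6 gives the falling factorial (6)_k; e^{-x} gives (-1)^k.
g_1(k) for k = 0…4: 1, 6, 30, 120, 360.
g_2(k) for k = 0…4: 1, -1, 1, -1, 1.
c_4 = Σ_k C(4,k)·g_1(k)·g_2(4−k) = 1·1·1 + 4·6·(-1) + 6·30·1 + 4·120·(-1) + 1·360·1 = 1 − 24 + 180 − 480 + 360 = 37.

37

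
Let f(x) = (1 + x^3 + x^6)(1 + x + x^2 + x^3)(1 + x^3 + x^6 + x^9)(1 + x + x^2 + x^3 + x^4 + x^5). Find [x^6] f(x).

(1 + x^3 + x^6) has coefficients 1,0,0,1,0,0,1 for degrees 0…6.
(1 + x + x^2 + x^3) has coefficients 1,1,1,1,0,0,0 for degrees 0…6.
Multiplying by (1 + x^3 + x^6 + x^9) gives running coefficients 1,1,1,2,1,1,2 for degrees 0…6.
Finally multiplying by (1 + x + x^2 + x^3 + x^4 + x^5), the product of all factors after the first has coefficients 1,2,3,5,6,7,8 for degrees 0…6.
[x^6] = 1·8 + 1·5 + 1·1 = 14.

14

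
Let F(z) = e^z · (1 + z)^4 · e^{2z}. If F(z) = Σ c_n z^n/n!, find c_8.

784161

The EGF product rule gives c_8 = Σ_{k_1+k_2+k_3=8} C(8; k_1,k_2,k_3) · ∏ g_i(k_i), where e^z gives (1)^k; (1+z)^4 gives the falling factorial (4)_k; e^{2z} gives (2)^k.
g_1(k) for k = 0…8: 1, 1, 1, 1, 1, 1, 1, 1, 1.
g_2(k) for k = 0…8: 1, 4, 12, 24, 24, 0, 0, 0, 0.
g_3(k) for k = 0…8: 1, 2, 4, 8, 16, 32, 64, 128, 256.
First combine the last two factors: h(k) = Σ_j C(k,j)·g_2(j)·g_3(k−j) for k = 0…8: 1, 6, 32, 152, 648, 2512, 8992, 30144, 95744.
c_8 = Σ_k C(8,k)·g_1(k)·h(8−k) = 1·1·95744 + 8·1·30144 + 28·1·8992 + 56·1·2512 + 70·1·648 + 56·1·152 + 28·1·32 + 8·1·6 + 1·1·1 = 95744 + 241152 + 251776 + 140672 + 45360 + 8512 + 896 + 48 + 1 = 784161.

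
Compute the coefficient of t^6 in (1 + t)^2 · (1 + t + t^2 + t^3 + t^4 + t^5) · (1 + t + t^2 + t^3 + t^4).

19

(1 + t)^2 has coefficients 1,2,1 for degrees 0…2.
(1 + t + t^2 + t^3 + t^4 + t^5) has coefficients 1,1,1,1,1,1,0 for degrees 0…6.
Finally multiplying by (1 + t + t^2 + t^3 + t^4), the product of all factors after the first has coefficients 1,2,3,4,5,5,4 for degrees 0…6.
[t^6] = 1·4 + 2·5 + 1·5 = 19.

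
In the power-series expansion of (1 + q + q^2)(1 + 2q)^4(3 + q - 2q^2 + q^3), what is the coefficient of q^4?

223

(1 + q + q^2) has coefficients 1,1,1 for degrees 0…2.
(1 + 2q)^4 has coefficients 1,8,24,32,16 for degrees 0…4.
Finally multiplying by (3 + q - 2q^2 + q^3), the product of all factors after the first has coefficients 3,25,78,105,40 for degrees 0…4.
[q^4] = 1·40 + 1·105 + 1·78 = 223.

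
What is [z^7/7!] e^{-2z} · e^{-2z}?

The EGF product rule gives c_7 = Σ_{k_1+k_2=7} C(7; k_1,k_2) · ∏ g_i(k_i), where e^{-2z} gives (-2)^k; e^{-2z} gives (-2)^k.
g_1(k) for k = 0…7: 1, -2, 4, -8, 16, -32, 64, -128.
g_2(k) for k = 0…7: 1, -2, 4, -8, 16, -32, 64, -128.
c_7 = Σ_k C(7,k)·g_1(k)·g_2(7−k) = 1·1·(-128) + 7·(-2)·64 + 21·4·(-32) + 35·(-8)·16 + 35·16·(-8) + 21·(-32)·4 + 7·64·(-2) + 1·(-128)·1 = −128 − 896 − 2688 − 4480 − 4480 − 2688 − 896 − 128 = -16384.

-16384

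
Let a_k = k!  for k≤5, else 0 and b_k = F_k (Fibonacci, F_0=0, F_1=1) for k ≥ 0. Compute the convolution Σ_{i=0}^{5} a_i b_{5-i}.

42

This is [x^5] in the product of the two ordinary generating functions.
Σ = 1·5 + 1·3 + 2·2 + 6·1 + 24·1 + 120·0 = 42.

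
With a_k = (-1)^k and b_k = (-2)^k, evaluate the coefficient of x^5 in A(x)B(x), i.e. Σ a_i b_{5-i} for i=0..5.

-63

This is [x^5] in the product of the two ordinary generating functions.
Σ = 1·(-32) − 1·16 + 1·(-8) − 1·4 + 1·(-2) − 1·1 = -63.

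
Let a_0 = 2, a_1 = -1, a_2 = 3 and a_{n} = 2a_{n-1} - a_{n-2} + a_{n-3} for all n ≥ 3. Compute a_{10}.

The ordinary generating function has denominator 1 - 2q + q^2 - q^3.
Iterating the recurrence: a_0,…,a_{10} = 2, -1, 3, 9, 14, 22, 39, 70, 123, 215, 377.

377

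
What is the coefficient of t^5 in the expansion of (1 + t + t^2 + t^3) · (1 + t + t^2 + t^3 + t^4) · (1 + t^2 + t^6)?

(1 + t + t^2 + t^3) has coefficients 1,1,1,1 for degrees 0…3.
(1 + t + t^2 + t^3 + t^4) has coefficients 1,1,1,1,1,0 for degrees 0…5.
Finally multiplying by (1 + t^2 + t^6), the product of all factors after the first has coefficients 1,1,2,2,2,1 for degrees 0…5.
[t^5] = 1·1 + 1·2 + 1·2 + 1·2 = 7.

7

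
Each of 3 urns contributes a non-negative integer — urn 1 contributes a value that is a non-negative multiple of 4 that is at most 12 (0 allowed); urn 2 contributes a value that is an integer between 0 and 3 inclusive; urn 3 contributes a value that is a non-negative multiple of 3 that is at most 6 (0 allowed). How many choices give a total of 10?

The generating function for the choices is (1 + x⁴ + x⁸ + x¹²)·(1 + x + x² + x³)·(1 + x³ + x⁶); the count is [x¹⁰].
(1 + x⁴ + x⁸ + x¹²) has coefficients 1,0,0,0,1,0,0,0,1,0,0 for degrees 0…10.
(1 + x + x² + x³) has coefficients 1,1,1,1,0,0,0,0,0,0,0 for degrees 0…10.
Finally multiplying by (1 + x³ + x⁶), the product of all factors after the first has coefficients 1,1,1,2,1,1,2,1,1,1,0 for degrees 0…10.
[x¹⁰] = 1·0 + 1·2 + 1·1 = 3.

3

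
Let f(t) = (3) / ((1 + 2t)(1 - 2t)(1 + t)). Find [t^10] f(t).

4095

Partial fractions give a closed form: a_n = (3)·(-2)^n + (1)·2^n + (-1)·(-1)^n.
At n = 10: a_10 = 4095.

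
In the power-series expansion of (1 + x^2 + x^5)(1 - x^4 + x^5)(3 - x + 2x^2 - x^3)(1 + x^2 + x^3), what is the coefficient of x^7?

14

(1 + x^2 + x^5) has coefficients 1,0,1,0,0,1 for degrees 0…5.
(1 - x^4 + x^5) has coefficients 1,0,0,0,-1,1,0,0 for degrees 0…7.
Multiplying by (3 - x + 2x^2 - x^3) gives running coefficients 3,-1,2,-1,-3,4,-3,3 for degrees 0…7.
Finally multiplying by (1 + x^2 + x^3), the product of all factors after the first has coefficients 3,-1,5,1,-2,5,-7,4 for degrees 0…7.
[x^7] = 1·4 + 1·5 + 1·5 = 14.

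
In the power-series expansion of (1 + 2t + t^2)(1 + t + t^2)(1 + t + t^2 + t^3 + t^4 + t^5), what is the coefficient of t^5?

(1 + 2t + t^2) has coefficients 1,2,1 for degrees 0…2.
(1 + t + t^2) has coefficients 1,1,1,0,0,0 for degrees 0…5.
Finally multiplying by (1 + t + t^2 + t^3 + t^4 + t^5), the product of all factors after the first has coefficients 1,2,3,3,3,3 for degrees 0…5.
[t^5] = 1·3 + 2·3 + 1·3 = 12.

12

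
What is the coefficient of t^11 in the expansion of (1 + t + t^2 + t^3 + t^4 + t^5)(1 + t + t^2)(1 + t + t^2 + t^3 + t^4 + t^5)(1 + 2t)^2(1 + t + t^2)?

270

(1 + t + t^2 + t^3 + t^4 + t^5) has coefficients 1,1,1,1,1,1 for degrees 0…5.
(1 + t + t^2) has coefficients 1,1,1,0,0,0,0,0,0,0,0,0 for degrees 0…11.
Multiplying by (1 + t + t^2 + t^3 + t^4 + t^5) gives running coefficients 1,2,3,3,3,3,2,1,0,0,0,0 for degrees 0…11.
Multiplying by (1 + 2t)^2 gives running coefficients 1,6,15,23,27,27,26,21,12,4,0,0 for degrees 0…11.
Finally multiplying by (1 + t + t^2), the product of all factors after the first has coefficients 1,7,22,44,65,77,80,74,59,37,16,4 for degrees 0…11.
[t^11] = 1·4 + 1·16 + 1·37 + 1·59 + 1·74 + 1·80 = 270.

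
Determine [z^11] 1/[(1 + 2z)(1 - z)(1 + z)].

-2730

The denominator gives the recurrence a_n = −2a_(n−1) + a_(n−2) + 2a_(n−3) for n ≥ 3; the numerator fixes a_0 = 1, a_1 = -2, a_2 = 5.
Iterating: 1, -2, 5, -10, 21, -42, 85, -170, 341, -682, 1365, -2730, so a_11 = -2730.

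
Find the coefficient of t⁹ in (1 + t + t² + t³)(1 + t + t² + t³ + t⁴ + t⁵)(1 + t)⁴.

32

(1 + t + t² + t³) has coefficients 1,1,1,1 for degrees 0…3.
(1 + t + t² + t³ + t⁴ + t⁵) has coefficients 1,1,1,1,1,1,0,0,0,0 for degrees 0…9.
Finally multiplying by (1 + t)⁴, the product of all factors after the first has coefficients 1,5,11,15,16,16,15,11,5,1 for degrees 0…9.
[t⁹] = 1·1 + 1·5 + 1·11 + 1·15 = 32.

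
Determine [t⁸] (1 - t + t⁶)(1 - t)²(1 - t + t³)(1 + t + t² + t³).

(1 - t + t⁶) has coefficients 1,-1,0,0,0,0,1 for degrees 0…6.
(1 - t)² has coefficients 1,-2,1,0,0,0,0,0,0 for degrees 0…8.
Multiplying by (1 - t + t³) gives running coefficients 1,-3,3,0,-2,1,0,0,0 for degrees 0…8.
Finally multiplying by (1 + t + t² + t³), the product of all factors after the first has coefficients 1,-2,1,1,-2,2,-1,-1,1 for degrees 0…8.
[t⁸] = 1·1 − 1·(-1) + 1·1 = 3.

3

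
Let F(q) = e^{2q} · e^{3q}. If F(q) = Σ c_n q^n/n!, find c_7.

The EGF product rule gives c_7 = Σ_{k_1+k_2=7} C(7; k_1,k_2) · ∏ g_i(k_i), where e^{2q} gives (2)^k; e^{3q} gives (3)^k.
g_1(k) for k = 0…7: 1, 2, 4, 8, 16, 32, 64, 128.
g_2(k) for k = 0…7: 1, 3, 9, 27, 81, 243, 729, 2187.
c_7 = Σ_k C(7,k)·g_1(k)·g_2(7−k) = 1·1·2187 + 7·2·729 + 21·4·243 + 35·8·81 + 35·16·27 + 21·32·9 + 7·64·3 + 1·128·1 = 2187 + 10206 + 20412 + 22680 + 15120 + 6048 + 1344 + 128 = 78125.

78125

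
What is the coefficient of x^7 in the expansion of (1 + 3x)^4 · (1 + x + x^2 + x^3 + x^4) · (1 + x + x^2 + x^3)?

943

(1 + 3x)^4 has coefficients 1,12,54,108,81 for degrees 0…4.
(1 + x + x^2 + x^3 + x^4) has coefficients 1,1,1,1,1,0,0,0 for degrees 0…7.
Finally multiplying by (1 + x + x^2 + x^3), the product of all factors after the first has coefficients 1,2,3,4,4,3,2,1 for degrees 0…7.
[x^7] = 1·1 + 12·2 + 54·3 + 108·4 + 81·4 = 943.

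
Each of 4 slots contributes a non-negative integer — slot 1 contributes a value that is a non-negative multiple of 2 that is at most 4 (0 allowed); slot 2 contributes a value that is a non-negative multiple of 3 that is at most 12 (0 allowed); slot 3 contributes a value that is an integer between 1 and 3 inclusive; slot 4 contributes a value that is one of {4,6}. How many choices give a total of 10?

The generating function for the choices is (1 + z^2 + z^4)·(1 + z^3 + z^6 + z^9 + z^12)·(z + z^2 + z^3)·(z^4 + z^6); the count is [z^10].
(1 + z^2 + z^4) has coefficients 1,0,1,0,1 for degrees 0…4.
(1 + z^3 + z^6 + z^9 + z^12) has coefficients 1,0,0,1,0,0,1,0,0,1,0 for degrees 0…10.
Multiplying by (z + z^2 + z^3) gives running coefficients 0,1,1,1,1,1,1,1,1,1,1 for degrees 0…10.
Finally multiplying by (z^4 + z^6), the product of all factors after the first has coefficients 0,0,0,0,0,1,1,2,2,2,2 for degrees 0…10.
[z^10] = 1·2 + 1·2 + 1·1 = 5.

5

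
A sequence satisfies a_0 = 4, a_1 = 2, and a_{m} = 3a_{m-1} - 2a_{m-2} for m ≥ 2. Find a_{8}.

The ordinary generating function has denominator 1 - 3x + 2x^2.
Iterating the recurrence: a_0,…,a_{8} = 4, 2, -2, -10, -26, -58, -122, -250, -506.

-506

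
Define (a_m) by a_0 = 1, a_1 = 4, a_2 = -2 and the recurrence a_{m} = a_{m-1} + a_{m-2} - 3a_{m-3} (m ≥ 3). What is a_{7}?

The ordinary generating function has denominator 1 - x - x^2 + 3x^3.
Iterating the recurrence: a_0,…,a_{7} = 1, 4, -2, -1, -15, -10, -22, 13.

13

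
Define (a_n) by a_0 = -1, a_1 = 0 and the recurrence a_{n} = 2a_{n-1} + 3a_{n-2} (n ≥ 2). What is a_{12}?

The ordinary generating function has denominator 1 - 2t - 3t^2.
Iterating the recurrence: a_0,…,a_{12} = -1, 0, -3, -6, -21, -60, -183, -546, -1641, -4920, -14763, -44286, -132861.

-132861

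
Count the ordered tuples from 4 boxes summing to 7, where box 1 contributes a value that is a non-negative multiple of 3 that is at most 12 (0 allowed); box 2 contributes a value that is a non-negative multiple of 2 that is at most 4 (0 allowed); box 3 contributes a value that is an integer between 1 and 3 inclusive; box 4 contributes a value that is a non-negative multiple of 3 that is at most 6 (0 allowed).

6

The generating function for the choices is (1 + t³ + t⁶ + t⁹ + t¹²)·(1 + t² + t⁴)·(t + t² + t³)·(1 + t³ + t⁶); the count is [t⁷].
(1 + t³ + t⁶ + t⁹ + t¹²) has coefficients 1,0,0,1,0,0,1,0 for degrees 0…7.
(1 + t² + t⁴) has coefficients 1,0,1,0,1,0,0,0 for degrees 0…7.
Multiplying by (t + t² + t³) gives running coefficients 0,1,1,2,1,2,1,1 for degrees 0…7.
Finally multiplying by (1 + t³ + t⁶), the product of all factors after the first has coefficients 0,1,1,2,2,3,3,3 for degrees 0…7.
[t⁷] = 1·3 + 1·2 + 1·1 = 6.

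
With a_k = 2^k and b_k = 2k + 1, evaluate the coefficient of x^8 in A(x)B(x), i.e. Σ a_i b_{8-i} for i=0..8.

The convolution is the x^8 coefficient of A(x)B(x).
Σ = 1·17 + 2·15 + 4·13 + 8·11 + 16·9 + 32·7 + 64·5 + 128·3 + 256·1 = 1515.

1515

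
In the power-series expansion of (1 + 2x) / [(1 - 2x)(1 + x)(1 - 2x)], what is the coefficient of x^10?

14791

The denominator gives the recurrence a_n = 3a_(n−1) − 4a_(n−3) for n ≥ 3; the numerator fixes a_0 = 1, a_1 = 5, a_2 = 15.
Iterating: 1, 5, 15, 41, 103, 249, 583, 1337, 3015, 6713, 14791, so a_10 = 14791.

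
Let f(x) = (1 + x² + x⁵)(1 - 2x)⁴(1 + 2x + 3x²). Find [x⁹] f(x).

24

(1 + x² + x⁵) has coefficients 1,0,1,0,0,1 for degrees 0…5.
(1 - 2x)⁴ has coefficients 1,-8,24,-32,16,0,0,0,0,0 for degrees 0…9.
Finally multiplying by (1 + 2x + 3x²), the product of all factors after the first has coefficients 1,-6,11,-8,24,-64,48,0,0,0 for degrees 0…9.
[x⁹] = 1·0 + 1·0 + 1·24 = 24.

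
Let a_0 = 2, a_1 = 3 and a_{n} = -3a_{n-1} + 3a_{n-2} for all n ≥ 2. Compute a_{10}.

-189783

The ordinary generating function has denominator 1 + 3t - 3t^2.
Iterating the recurrence: a_0,…,a_{10} = 2, 3, -3, 18, -63, 243, -918, 3483, -13203, 50058, -189783.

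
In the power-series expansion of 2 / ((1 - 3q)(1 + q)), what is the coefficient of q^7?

Partial fractions give a closed form: a_n = (3/2)·3^n + (1/2)·(-1)^n.
At n = 7: a_7 = 3280.

3280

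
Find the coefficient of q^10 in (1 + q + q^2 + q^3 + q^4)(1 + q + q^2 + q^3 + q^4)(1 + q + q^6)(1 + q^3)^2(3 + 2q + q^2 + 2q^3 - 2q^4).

179

(1 + q + q^2 + q^3 + q^4) has coefficients 1,1,1,1,1 for degrees 0…4.
(1 + q + q^2 + q^3 + q^4) has coefficients 1,1,1,1,1,0,0,0,0,0,0 for degrees 0…10.
Multiplying by (1 + q + q^6) gives running coefficients 1,2,2,2,2,1,1,1,1,1,1 for degrees 0…10.
Multiplying by (1 + q^3)^2 gives running coefficients 1,2,2,4,6,5,6,7,5,5,5 for degrees 0…10.
Finally multiplying by (3 + 2q + q^2 + 2q^3 - 2q^4), the product of all factors after the first has coefficients 3,8,11,20,30,31,38,42,33,34,32 for degrees 0…10.
[q^10] = 1·32 + 1·34 + 1·33 + 1·42 + 1·38 = 179.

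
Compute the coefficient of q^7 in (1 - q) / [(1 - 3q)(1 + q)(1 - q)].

1640

Partial fractions give a closed form: a_n = (3/4)·3^n + (1/4)·(-1)^n.
At n = 7: a_7 = 1640.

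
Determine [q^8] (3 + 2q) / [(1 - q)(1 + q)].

The denominator gives the recurrence a_n = a_(n−2) for n ≥ 3; the numerator fixes a_0 = 3, a_1 = 2, a_2 = 3.
Iterating: 3, 2, 3, 2, 3, 2, 3, 2, 3, so a_8 = 3.

3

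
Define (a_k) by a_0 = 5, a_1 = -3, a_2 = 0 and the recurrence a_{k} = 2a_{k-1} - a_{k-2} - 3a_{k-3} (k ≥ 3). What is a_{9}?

The ordinary generating function has denominator 1 - 2q + q^2 + 3q^3.
Iterating the recurrence: a_0,…,a_{9} = 5, -3, 0, -12, -15, -18, 15, 93, 225, 312.

312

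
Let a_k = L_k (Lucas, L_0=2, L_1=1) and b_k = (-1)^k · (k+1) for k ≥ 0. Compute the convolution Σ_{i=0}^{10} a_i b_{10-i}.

The convolution is the x^10 coefficient of A(x)B(x).
Σ = 2·11 + 1·(-10) + 3·9 + 4·(-8) + 7·7 + 11·(-6) + 18·5 + 29·(-4) + 47·3 + 76·(-2) + 123·1 = 76.

76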